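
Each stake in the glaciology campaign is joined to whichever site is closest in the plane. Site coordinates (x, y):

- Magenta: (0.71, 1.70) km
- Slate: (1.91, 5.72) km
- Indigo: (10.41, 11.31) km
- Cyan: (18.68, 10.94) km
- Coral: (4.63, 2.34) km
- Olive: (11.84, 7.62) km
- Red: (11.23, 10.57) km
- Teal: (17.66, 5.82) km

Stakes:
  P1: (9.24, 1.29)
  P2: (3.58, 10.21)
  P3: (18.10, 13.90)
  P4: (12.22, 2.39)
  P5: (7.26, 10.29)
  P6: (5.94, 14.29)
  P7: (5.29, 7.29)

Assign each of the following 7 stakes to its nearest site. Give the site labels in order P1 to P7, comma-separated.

P1 → Coral (d²=22.35)
P2 → Slate (d²=22.95)
P3 → Cyan (d²=9.10)
P4 → Olive (d²=27.50)
P5 → Indigo (d²=10.96)
P6 → Indigo (d²=28.86)
P7 → Slate (d²=13.89)

Coral, Slate, Cyan, Olive, Indigo, Indigo, Slate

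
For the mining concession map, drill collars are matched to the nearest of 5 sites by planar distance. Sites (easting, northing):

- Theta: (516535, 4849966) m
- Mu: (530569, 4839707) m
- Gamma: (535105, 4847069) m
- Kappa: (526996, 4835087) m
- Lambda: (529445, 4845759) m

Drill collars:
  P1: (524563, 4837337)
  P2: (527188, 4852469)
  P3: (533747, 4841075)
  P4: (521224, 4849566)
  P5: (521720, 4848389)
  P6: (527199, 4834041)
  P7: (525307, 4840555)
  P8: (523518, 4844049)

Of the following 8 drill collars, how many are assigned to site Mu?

P1 → Kappa
P2 → Lambda
P3 → Mu
P4 → Theta
P5 → Theta
P6 → Kappa
P7 → Mu
P8 → Lambda
2 of the 8 go to Mu.

2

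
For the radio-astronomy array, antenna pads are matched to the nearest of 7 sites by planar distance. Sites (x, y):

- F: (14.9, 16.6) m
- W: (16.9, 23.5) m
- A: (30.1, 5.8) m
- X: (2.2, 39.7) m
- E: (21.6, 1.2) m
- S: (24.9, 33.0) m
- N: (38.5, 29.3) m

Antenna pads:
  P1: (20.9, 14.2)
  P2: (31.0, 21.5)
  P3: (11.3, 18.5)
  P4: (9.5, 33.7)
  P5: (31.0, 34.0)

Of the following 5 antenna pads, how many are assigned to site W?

P1 → F
P2 → N
P3 → F
P4 → X
P5 → S
0 of the 5 go to W.

0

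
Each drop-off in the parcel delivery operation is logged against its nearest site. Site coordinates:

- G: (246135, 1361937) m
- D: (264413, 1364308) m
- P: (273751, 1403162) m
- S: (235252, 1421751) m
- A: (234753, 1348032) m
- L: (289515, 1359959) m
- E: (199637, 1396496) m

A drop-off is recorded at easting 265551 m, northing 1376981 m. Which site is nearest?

D

Squared distances to each site:
G: 603302992.000; D: 161899973.000; P: 752684761.000; S: 2922382301.000; A: 1786561405.000; L: 864021780.000; E: 4725490621.000.
Minimum at D.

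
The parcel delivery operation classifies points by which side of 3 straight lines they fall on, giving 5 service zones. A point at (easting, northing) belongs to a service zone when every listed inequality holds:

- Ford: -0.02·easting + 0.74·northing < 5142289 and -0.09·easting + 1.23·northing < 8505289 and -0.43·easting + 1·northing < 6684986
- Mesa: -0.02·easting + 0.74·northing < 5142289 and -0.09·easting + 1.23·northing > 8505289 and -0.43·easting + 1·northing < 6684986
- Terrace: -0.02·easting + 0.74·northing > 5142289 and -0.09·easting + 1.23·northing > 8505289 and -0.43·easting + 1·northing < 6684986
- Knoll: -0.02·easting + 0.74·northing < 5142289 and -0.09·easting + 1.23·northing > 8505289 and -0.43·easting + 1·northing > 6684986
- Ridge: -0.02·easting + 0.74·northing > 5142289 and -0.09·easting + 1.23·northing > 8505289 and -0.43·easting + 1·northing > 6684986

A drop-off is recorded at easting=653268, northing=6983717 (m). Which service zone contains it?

-0.02·653268 + 0.74·6983717 = 5154885.220, which is > 5142289
-0.09·653268 + 1.23·6983717 = 8531177.790, which is > 8505289
-0.43·653268 + 1·6983717 = 6702811.760, which is > 6684986
This sign pattern matches Ridge.

Ridge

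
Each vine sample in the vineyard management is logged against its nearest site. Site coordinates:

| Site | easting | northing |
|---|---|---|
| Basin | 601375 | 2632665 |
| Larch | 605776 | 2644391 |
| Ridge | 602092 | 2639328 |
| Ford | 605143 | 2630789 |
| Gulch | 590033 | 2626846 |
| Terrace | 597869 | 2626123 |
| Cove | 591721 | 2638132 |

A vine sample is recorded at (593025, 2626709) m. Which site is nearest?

Squared distances to each site:
Basin: 105196436.000; Larch: 475241125.000; Ridge: 241449650.000; Ford: 163492324.000; Gulch: 8970833.000; Terrace: 23807732.000; Cove: 132185345.000.
Minimum at Gulch.

Gulch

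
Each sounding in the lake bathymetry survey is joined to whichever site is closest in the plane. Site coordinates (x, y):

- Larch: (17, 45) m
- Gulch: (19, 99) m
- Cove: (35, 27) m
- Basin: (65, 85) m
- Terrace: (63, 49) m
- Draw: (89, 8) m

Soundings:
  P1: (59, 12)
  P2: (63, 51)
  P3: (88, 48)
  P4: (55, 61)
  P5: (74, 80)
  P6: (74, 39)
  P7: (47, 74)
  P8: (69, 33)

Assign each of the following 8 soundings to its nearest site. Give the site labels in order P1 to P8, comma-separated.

P1 → Cove (d²=801.00)
P2 → Terrace (d²=4.00)
P3 → Terrace (d²=626.00)
P4 → Terrace (d²=208.00)
P5 → Basin (d²=106.00)
P6 → Terrace (d²=221.00)
P7 → Basin (d²=445.00)
P8 → Terrace (d²=292.00)

Cove, Terrace, Terrace, Terrace, Basin, Terrace, Basin, Terrace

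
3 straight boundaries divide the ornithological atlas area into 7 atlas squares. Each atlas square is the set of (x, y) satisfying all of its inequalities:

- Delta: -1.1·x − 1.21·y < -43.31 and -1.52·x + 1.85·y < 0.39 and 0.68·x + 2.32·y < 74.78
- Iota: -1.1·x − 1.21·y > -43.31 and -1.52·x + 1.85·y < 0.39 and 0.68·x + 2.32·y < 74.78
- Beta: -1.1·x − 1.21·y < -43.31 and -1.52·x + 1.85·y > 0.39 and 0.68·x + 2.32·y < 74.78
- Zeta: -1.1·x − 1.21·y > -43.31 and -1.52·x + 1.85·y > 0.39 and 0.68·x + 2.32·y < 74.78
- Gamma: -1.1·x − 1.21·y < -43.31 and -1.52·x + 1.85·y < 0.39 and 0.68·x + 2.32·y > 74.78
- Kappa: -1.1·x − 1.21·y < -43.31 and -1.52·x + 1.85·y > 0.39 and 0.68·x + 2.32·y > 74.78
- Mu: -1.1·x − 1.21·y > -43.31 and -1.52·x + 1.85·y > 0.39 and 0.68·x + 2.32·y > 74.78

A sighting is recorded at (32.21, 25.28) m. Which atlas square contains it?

Gamma

-1.1·32.21 − 1.21·25.28 = -66.020, which is < -43.31
-1.52·32.21 + 1.85·25.28 = -2.191, which is < 0.39
0.68·32.21 + 2.32·25.28 = 80.552, which is > 74.78
This sign pattern matches Gamma.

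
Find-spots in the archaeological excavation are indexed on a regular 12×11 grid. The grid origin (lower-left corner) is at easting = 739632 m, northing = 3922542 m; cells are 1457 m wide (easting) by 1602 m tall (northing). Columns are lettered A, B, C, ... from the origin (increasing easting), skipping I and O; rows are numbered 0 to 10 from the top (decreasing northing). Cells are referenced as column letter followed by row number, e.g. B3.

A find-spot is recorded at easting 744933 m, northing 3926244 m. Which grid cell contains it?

Column index: ⌊(744933 − 739632) / 1457⌋ = ⌊3.638⌋ = 3 → column D
Row offset from origin: ⌊(3926244 − 3922542) / 1602⌋ = ⌊2.311⌋ = 2 → row 8 (counted from top)

D8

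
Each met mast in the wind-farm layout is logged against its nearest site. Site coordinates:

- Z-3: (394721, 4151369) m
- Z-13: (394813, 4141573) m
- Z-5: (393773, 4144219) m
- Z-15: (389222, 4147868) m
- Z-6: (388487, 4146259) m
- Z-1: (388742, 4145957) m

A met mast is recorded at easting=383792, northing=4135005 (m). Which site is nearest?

Squared distances to each site:
Z-3: 387223537.000; Z-13: 164601065.000; Z-5: 184518157.000; Z-15: 194941669.000; Z-6: 148695541.000; Z-1: 144448804.000.
Minimum at Z-1.

Z-1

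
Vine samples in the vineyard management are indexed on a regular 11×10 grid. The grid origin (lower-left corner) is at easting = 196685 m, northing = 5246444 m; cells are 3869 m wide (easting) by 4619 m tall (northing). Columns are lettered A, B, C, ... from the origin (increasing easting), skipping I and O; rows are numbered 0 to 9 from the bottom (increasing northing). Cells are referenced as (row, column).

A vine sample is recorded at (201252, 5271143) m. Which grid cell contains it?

Column index: ⌊(201252 − 196685) / 3869⌋ = ⌊1.180⌋ = 1 → column B
Row offset from origin: ⌊(5271143 − 5246444) / 4619⌋ = ⌊5.347⌋ = 5 → row 5

(5, B)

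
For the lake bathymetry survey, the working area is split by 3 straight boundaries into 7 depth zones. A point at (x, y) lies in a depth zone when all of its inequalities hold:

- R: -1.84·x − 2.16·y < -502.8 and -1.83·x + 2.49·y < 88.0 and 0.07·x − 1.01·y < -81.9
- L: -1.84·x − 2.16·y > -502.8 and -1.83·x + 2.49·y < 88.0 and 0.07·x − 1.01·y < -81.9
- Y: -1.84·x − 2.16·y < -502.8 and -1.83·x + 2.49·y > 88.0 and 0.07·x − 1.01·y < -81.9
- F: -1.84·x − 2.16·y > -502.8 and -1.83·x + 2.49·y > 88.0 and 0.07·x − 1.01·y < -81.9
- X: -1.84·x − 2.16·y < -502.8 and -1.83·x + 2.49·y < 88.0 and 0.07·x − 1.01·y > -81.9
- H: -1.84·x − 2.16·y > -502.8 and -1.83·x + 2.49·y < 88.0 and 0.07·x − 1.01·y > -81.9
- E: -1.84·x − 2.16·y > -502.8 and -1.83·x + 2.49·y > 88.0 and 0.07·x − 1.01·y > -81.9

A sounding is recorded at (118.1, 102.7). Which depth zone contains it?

L

-1.84·118.1 − 2.16·102.7 = -439.136, which is > -502.8
-1.83·118.1 + 2.49·102.7 = 39.600, which is < 88.0
0.07·118.1 − 1.01·102.7 = -95.460, which is < -81.9
This sign pattern matches L.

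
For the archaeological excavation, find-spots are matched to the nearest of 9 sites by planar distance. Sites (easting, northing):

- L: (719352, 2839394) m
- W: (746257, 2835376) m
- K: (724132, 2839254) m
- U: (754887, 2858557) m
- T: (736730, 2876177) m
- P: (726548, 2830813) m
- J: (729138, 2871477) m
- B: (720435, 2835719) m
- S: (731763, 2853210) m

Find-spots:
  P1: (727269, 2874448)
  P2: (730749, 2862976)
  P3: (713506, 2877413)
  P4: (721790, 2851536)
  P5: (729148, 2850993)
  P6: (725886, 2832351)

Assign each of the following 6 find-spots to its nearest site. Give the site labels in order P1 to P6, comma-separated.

J, J, J, S, S, P

P1 → J (d²=12320002.00)
P2 → J (d²=74862322.00)
P3 → J (d²=279595520.00)
P4 → S (d²=102263005.00)
P5 → S (d²=11753314.00)
P6 → P (d²=2803688.00)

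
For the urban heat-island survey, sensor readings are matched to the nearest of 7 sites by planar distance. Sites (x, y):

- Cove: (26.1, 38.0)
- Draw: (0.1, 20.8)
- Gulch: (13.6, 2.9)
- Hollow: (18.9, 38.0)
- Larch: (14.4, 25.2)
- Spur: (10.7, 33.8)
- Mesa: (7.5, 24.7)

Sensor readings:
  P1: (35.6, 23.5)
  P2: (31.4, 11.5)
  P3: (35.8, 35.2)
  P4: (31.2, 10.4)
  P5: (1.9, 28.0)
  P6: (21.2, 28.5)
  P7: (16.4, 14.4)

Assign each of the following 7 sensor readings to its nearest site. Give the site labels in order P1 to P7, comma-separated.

Cove, Gulch, Cove, Gulch, Mesa, Larch, Larch

P1 → Cove (d²=300.50)
P2 → Gulch (d²=390.80)
P3 → Cove (d²=101.93)
P4 → Gulch (d²=366.01)
P5 → Mesa (d²=42.25)
P6 → Larch (d²=57.13)
P7 → Larch (d²=120.64)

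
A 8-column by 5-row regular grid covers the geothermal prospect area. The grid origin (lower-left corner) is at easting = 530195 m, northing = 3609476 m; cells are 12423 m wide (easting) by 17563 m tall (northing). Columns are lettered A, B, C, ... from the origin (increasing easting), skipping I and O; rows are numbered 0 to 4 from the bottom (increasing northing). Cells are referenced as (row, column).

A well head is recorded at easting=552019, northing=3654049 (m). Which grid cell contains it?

(2, B)

Column index: ⌊(552019 − 530195) / 12423⌋ = ⌊1.757⌋ = 1 → column B
Row offset from origin: ⌊(3654049 − 3609476) / 17563⌋ = ⌊2.538⌋ = 2 → row 2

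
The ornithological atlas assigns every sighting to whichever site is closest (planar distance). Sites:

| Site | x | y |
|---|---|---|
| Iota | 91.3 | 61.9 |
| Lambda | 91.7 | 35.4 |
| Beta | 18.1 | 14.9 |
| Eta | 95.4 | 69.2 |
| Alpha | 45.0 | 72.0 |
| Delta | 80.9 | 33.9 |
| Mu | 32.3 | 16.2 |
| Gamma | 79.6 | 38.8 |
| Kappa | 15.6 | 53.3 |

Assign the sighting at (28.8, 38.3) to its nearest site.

Squared distances to each site:
Iota: 4463.210; Lambda: 3964.820; Beta: 662.050; Eta: 5390.370; Alpha: 1398.130; Delta: 2733.770; Mu: 500.660; Gamma: 2580.890; Kappa: 399.240.
Minimum at Kappa.

Kappa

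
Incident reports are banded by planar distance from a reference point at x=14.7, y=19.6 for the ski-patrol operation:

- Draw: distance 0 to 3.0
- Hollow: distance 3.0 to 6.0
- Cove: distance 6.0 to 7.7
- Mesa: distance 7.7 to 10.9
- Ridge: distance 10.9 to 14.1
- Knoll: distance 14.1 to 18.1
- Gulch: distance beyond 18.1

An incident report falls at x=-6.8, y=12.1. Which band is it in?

Distance = √((-6.8−14.7)² + (12.1−19.6)²) = √(462.250 + 56.250) = 22.771.
18.1 ≤ 22.771 < ∞ → Gulch.

Gulch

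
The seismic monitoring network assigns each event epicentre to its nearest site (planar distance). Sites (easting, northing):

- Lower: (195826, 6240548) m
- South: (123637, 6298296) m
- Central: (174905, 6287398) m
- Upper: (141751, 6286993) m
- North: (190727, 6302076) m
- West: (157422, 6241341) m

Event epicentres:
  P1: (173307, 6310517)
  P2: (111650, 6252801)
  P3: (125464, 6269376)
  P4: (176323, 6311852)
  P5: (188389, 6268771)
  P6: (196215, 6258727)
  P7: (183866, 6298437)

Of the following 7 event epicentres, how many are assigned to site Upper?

P1 → North
P2 → Upper
P3 → Upper
P4 → North
P5 → Central
P6 → Lower
P7 → North
2 of the 7 go to Upper.

2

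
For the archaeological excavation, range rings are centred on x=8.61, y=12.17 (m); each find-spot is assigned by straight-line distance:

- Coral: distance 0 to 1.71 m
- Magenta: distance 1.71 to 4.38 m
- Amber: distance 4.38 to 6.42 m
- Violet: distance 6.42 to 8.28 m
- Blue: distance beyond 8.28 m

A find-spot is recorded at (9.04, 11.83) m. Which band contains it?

Coral

Distance = √((9.04−8.61)² + (11.83−12.17)²) = √(0.185 + 0.116) = 0.548 m.
0 ≤ 0.548 < 1.71 → Coral.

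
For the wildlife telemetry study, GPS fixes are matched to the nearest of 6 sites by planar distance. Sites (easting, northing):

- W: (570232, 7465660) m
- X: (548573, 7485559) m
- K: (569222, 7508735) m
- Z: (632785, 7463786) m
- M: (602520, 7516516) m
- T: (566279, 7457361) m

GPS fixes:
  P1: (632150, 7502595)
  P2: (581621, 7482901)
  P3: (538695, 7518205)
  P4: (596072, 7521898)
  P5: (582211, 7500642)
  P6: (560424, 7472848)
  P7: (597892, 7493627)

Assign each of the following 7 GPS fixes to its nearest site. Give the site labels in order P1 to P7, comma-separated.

M, W, K, M, K, W, M

P1 → M (d²=1071731141.00)
P2 → W (d²=426961402.00)
P3 → K (d²=1021578629.00)
P4 → M (d²=70542628.00)
P5 → K (d²=234210770.00)
P6 → W (d²=147864208.00)
P7 → M (d²=545324705.00)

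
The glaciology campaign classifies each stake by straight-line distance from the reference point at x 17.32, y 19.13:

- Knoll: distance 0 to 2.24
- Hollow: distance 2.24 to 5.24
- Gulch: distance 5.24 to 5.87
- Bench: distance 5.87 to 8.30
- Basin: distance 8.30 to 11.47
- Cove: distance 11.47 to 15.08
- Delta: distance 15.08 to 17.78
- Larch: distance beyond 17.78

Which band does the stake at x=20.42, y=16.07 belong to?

Hollow

Distance = √((20.42−17.32)² + (16.07−19.13)²) = √(9.610 + 9.364) = 4.356.
2.24 ≤ 4.356 < 5.24 → Hollow.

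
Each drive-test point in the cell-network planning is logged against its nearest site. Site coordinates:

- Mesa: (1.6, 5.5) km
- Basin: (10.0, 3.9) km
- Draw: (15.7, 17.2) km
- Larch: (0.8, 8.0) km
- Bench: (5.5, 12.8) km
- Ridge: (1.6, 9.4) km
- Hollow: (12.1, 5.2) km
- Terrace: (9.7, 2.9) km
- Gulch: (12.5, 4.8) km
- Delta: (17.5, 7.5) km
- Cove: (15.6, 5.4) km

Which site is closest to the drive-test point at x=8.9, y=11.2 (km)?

Bench

Squared distances to each site:
Mesa: 85.780; Basin: 54.500; Draw: 82.240; Larch: 75.850; Bench: 14.120; Ridge: 56.530; Hollow: 46.240; Terrace: 69.530; Gulch: 53.920; Delta: 87.650; Cove: 78.530.
Minimum at Bench.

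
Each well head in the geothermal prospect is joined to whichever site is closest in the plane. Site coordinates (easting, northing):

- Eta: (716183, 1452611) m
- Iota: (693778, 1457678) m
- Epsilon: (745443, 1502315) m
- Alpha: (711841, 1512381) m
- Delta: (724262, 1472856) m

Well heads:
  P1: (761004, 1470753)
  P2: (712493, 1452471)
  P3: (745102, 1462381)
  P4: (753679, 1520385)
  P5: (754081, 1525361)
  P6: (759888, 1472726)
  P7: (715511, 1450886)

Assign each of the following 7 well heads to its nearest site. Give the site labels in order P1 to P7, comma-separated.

P1 → Epsilon (d²=1238304565.00)
P2 → Eta (d²=13635700.00)
P3 → Delta (d²=544031225.00)
P4 → Epsilon (d²=394356596.00)
P5 → Epsilon (d²=605733160.00)
P6 → Epsilon (d²=1084166946.00)
P7 → Eta (d²=3427209.00)

Epsilon, Eta, Delta, Epsilon, Epsilon, Epsilon, Eta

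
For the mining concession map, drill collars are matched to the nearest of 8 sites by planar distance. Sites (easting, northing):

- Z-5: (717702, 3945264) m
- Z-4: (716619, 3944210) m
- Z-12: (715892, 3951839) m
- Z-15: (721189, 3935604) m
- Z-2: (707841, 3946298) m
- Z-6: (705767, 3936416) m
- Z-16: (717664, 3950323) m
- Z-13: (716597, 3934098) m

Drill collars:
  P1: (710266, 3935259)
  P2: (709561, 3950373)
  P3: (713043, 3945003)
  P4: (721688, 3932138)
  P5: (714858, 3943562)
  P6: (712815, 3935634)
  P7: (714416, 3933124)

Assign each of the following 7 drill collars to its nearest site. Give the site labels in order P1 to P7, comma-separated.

Z-6, Z-2, Z-4, Z-15, Z-4, Z-13, Z-13

P1 → Z-6 (d²=21579650.00)
P2 → Z-2 (d²=19564025.00)
P3 → Z-4 (d²=13416625.00)
P4 → Z-15 (d²=12262157.00)
P5 → Z-4 (d²=3521025.00)
P6 → Z-13 (d²=16662820.00)
P7 → Z-13 (d²=5705437.00)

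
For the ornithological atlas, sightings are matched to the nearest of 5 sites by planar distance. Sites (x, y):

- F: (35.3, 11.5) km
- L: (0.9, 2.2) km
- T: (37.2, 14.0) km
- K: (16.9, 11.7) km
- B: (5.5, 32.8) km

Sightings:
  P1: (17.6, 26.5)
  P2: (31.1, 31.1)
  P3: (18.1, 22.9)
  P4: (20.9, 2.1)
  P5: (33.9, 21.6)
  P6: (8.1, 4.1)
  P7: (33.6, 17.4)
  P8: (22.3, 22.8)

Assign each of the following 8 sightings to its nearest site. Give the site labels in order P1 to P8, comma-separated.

P1 → B (d²=186.10)
P2 → T (d²=329.62)
P3 → K (d²=126.88)
P4 → K (d²=108.16)
P5 → T (d²=68.65)
P6 → L (d²=55.45)
P7 → T (d²=24.52)
P8 → K (d²=152.37)

B, T, K, K, T, L, T, K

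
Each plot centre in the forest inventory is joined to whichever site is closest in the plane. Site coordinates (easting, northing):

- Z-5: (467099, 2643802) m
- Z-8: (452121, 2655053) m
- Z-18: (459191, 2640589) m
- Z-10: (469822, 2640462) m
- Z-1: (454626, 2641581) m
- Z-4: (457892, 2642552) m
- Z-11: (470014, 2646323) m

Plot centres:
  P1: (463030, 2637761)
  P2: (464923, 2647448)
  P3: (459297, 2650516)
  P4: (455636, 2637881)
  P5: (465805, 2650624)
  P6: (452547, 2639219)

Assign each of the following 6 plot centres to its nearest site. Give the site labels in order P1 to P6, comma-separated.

P1 → Z-18 (d²=22735505.00)
P2 → Z-5 (d²=18028292.00)
P3 → Z-4 (d²=65399321.00)
P4 → Z-1 (d²=14710100.00)
P5 → Z-11 (d²=36214282.00)
P6 → Z-1 (d²=9901285.00)

Z-18, Z-5, Z-4, Z-1, Z-11, Z-1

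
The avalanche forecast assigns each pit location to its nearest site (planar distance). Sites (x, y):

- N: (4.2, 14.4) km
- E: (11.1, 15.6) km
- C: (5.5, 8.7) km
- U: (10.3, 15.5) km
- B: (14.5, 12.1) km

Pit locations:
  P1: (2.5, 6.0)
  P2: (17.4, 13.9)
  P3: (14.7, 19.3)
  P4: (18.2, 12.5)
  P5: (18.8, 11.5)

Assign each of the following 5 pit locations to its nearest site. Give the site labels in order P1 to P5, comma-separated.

C, B, E, B, B

P1 → C (d²=16.29)
P2 → B (d²=11.65)
P3 → E (d²=26.65)
P4 → B (d²=13.85)
P5 → B (d²=18.85)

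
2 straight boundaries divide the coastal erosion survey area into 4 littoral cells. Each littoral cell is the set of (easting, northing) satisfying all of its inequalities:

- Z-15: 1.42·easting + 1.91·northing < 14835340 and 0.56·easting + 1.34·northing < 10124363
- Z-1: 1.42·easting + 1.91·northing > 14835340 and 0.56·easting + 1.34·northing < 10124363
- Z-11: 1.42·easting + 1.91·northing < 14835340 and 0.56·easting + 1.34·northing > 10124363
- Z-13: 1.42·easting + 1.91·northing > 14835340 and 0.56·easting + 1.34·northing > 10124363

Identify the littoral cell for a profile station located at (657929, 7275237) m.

Z-15

1.42·657929 + 1.91·7275237 = 14829961.850, which is < 14835340
0.56·657929 + 1.34·7275237 = 10117257.820, which is < 10124363
This sign pattern matches Z-15.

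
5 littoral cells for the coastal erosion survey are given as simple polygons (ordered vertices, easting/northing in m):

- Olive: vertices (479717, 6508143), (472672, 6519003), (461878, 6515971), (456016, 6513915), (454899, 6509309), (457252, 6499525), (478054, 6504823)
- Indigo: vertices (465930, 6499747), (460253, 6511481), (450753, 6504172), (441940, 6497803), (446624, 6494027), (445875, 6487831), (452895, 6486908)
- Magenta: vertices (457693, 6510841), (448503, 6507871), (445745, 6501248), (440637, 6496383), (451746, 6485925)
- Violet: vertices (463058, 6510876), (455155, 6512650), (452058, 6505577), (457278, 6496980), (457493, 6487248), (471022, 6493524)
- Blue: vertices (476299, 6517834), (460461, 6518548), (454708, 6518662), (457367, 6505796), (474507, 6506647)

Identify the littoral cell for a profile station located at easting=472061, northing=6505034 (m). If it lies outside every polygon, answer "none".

Olive

Cast a ray rightward from (472061, 6505034). For each polygon, the edges (by vertex number in listed order) whose endpoints lie on opposite sides of northing = 6505034, where each meets that height, and whether that is right or left of the point:
Olive: 5–6 at easting≈455927.1 (left), 7–1 at easting≈478159.7 (right) → 1 crossing.
Indigo: 1–2 at easting≈463372.1 (left), 2–3 at easting≈451873.4 (left) → 0 crossings.
Magenta: 2–3 at easting≈447321.6 (left), 5–1 at easting≈456307.0 (left) → 0 crossings.
Violet: 3–4 at easting≈452387.7 (left), 6–1 at easting≈465739.3 (left) → 0 crossings.
Blue: no edge straddles that height → 0 crossings.
Only Olive has an odd count, so the point is inside Olive.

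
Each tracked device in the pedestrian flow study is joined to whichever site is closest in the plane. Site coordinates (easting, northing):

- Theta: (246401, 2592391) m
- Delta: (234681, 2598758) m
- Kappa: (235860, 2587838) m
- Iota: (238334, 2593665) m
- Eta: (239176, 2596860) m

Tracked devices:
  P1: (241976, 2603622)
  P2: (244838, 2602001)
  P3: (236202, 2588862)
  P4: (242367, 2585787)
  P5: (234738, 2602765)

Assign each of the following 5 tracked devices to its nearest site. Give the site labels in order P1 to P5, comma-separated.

P1 → Eta (d²=53564644.00)
P2 → Eta (d²=58488125.00)
P3 → Kappa (d²=1165540.00)
P4 → Kappa (d²=46547650.00)
P5 → Delta (d²=16059298.00)

Eta, Eta, Kappa, Kappa, Delta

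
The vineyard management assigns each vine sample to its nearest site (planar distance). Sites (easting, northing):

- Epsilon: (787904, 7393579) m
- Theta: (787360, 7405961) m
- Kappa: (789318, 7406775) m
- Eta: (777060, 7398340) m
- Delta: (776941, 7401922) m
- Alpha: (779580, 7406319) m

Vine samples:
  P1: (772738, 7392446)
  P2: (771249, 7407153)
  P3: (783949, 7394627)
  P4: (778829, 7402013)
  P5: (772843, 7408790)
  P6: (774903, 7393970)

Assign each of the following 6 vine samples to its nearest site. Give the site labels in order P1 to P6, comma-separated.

P1 → Eta (d²=53418920.00)
P2 → Delta (d²=59762225.00)
P3 → Epsilon (d²=16740329.00)
P4 → Delta (d²=3572825.00)
P5 → Alpha (d²=51493010.00)
P6 → Eta (d²=23749549.00)

Eta, Delta, Epsilon, Delta, Alpha, Eta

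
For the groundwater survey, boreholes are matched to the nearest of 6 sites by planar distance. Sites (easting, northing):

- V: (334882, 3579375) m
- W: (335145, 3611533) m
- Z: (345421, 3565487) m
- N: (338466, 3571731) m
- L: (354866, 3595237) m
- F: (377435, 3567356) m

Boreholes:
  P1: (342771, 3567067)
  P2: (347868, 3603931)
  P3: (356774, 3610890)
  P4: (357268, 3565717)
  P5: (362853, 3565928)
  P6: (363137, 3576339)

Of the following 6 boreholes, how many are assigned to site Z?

P1 → Z
P2 → L
P3 → L
P4 → Z
P5 → F
P6 → F
2 of the 6 go to Z.

2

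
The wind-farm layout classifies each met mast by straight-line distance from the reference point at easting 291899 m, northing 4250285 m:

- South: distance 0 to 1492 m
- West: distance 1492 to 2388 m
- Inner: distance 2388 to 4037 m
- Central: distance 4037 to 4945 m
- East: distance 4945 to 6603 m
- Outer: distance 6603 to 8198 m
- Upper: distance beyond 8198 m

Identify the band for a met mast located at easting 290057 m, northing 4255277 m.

Distance = √((290057−291899)² + (4255277−4250285)²) = √(3392964.000 + 24920064.000) = 5320.999 m.
4945 ≤ 5320.999 < 6603 → East.

East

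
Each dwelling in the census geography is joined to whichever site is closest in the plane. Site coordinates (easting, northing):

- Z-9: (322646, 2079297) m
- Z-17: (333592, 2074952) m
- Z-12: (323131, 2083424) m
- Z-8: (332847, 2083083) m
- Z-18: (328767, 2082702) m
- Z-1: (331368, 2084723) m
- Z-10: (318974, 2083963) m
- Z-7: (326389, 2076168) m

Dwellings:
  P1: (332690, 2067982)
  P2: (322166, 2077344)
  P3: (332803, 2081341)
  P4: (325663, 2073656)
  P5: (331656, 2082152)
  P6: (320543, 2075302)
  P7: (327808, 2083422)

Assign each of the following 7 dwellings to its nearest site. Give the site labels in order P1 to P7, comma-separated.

P1 → Z-17 (d²=49394504.00)
P2 → Z-9 (d²=4044609.00)
P3 → Z-8 (d²=3036500.00)
P4 → Z-7 (d²=6837220.00)
P5 → Z-8 (d²=2285242.00)
P6 → Z-9 (d²=20382634.00)
P7 → Z-18 (d²=1438081.00)

Z-17, Z-9, Z-8, Z-7, Z-8, Z-9, Z-18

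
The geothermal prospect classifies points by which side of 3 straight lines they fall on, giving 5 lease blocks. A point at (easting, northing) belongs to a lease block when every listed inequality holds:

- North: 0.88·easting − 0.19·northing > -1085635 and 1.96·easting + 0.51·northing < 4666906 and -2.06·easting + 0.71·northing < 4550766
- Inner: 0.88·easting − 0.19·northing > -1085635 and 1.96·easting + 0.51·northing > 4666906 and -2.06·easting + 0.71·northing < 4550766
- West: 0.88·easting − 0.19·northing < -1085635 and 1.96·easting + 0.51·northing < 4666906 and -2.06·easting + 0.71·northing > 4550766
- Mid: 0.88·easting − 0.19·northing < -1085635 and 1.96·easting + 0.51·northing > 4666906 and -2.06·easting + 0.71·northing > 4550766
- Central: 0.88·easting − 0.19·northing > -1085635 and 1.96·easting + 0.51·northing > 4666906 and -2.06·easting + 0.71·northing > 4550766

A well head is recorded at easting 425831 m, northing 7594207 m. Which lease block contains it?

Inner

0.88·425831 − 0.19·7594207 = -1068168.050, which is > -1085635
1.96·425831 + 0.51·7594207 = 4707674.330, which is > 4666906
-2.06·425831 + 0.71·7594207 = 4514675.110, which is < 4550766
This sign pattern matches Inner.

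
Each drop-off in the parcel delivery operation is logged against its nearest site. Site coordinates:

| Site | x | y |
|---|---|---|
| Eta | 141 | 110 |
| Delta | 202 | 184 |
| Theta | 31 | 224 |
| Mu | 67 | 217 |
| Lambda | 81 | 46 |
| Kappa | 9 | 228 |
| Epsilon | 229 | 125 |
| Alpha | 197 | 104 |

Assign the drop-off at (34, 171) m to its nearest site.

Theta

Squared distances to each site:
Eta: 15170.000; Delta: 28393.000; Theta: 2818.000; Mu: 3205.000; Lambda: 17834.000; Kappa: 3874.000; Epsilon: 40141.000; Alpha: 31058.000.
Minimum at Theta.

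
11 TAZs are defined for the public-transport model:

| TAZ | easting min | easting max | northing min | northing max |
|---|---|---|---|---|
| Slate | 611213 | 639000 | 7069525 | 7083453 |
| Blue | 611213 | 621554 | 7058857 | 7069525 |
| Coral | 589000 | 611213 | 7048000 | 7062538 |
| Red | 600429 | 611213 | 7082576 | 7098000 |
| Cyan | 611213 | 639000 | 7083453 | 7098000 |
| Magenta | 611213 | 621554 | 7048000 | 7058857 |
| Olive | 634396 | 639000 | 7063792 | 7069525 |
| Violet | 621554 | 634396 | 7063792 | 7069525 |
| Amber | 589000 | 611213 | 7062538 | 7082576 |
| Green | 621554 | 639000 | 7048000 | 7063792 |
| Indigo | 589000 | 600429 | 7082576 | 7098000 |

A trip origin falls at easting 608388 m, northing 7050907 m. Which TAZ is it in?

The point has easting = 608388 and northing = 7050907.
Only Coral satisfies 589000 ≤ easting ≤ 611213 and 7048000 ≤ northing ≤ 7062538.

Coral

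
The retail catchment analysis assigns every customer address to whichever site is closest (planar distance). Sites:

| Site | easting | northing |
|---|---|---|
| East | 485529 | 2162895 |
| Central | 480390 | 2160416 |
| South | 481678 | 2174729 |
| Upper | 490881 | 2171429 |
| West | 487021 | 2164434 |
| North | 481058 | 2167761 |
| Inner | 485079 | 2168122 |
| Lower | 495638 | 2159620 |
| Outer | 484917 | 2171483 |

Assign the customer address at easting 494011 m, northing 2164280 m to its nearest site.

Lower

Squared distances to each site:
East: 73862549.000; Central: 200462137.000; South: 261284490.000; Upper: 60905101.000; West: 48883816.000; North: 179897570.000; Inner: 94541588.000; Lower: 24362729.000; Outer: 134584045.000.
Minimum at Lower.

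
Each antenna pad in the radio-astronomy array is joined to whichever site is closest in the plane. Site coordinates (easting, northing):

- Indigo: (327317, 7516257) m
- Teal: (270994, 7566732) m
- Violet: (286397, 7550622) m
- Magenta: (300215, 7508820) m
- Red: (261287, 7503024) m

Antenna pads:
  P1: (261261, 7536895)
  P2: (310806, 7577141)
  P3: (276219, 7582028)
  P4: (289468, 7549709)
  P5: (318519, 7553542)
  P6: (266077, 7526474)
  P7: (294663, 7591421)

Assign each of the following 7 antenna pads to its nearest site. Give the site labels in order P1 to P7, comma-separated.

Violet, Violet, Teal, Violet, Violet, Red, Teal

P1 → Violet (d²=820249025.00)
P2 → Violet (d²=1299056642.00)
P3 → Teal (d²=261268241.00)
P4 → Violet (d²=10264610.00)
P5 → Violet (d²=1040349284.00)
P6 → Red (d²=572846600.00)
P7 → Teal (d²=1169768282.00)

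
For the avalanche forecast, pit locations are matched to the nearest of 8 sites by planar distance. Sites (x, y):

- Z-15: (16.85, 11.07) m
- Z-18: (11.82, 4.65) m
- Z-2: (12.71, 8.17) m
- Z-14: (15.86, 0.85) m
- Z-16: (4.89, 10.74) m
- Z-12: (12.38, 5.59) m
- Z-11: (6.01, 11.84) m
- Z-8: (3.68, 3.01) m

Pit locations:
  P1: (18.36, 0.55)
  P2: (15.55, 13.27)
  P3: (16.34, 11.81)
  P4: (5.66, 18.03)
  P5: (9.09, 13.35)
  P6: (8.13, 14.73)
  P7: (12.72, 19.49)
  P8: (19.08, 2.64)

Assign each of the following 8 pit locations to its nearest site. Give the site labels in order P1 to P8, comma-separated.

Z-14, Z-15, Z-15, Z-11, Z-11, Z-11, Z-15, Z-14

P1 → Z-14 (d²=6.34)
P2 → Z-15 (d²=6.53)
P3 → Z-15 (d²=0.81)
P4 → Z-11 (d²=38.44)
P5 → Z-11 (d²=11.77)
P6 → Z-11 (d²=12.85)
P7 → Z-15 (d²=87.95)
P8 → Z-14 (d²=13.57)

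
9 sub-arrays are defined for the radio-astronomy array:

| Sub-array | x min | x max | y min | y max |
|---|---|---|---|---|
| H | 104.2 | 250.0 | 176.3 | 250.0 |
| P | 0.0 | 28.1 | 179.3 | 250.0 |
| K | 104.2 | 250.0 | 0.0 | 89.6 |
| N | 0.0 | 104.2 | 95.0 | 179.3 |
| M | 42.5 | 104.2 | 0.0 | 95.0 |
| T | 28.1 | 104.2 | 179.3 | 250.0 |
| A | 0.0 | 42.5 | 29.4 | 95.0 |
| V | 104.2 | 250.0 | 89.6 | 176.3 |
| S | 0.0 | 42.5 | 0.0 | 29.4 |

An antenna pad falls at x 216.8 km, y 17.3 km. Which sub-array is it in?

K

The point has x = 216.8 and y = 17.3.
Only K satisfies 104.2 ≤ x ≤ 250.0 and 0.0 ≤ y ≤ 89.6.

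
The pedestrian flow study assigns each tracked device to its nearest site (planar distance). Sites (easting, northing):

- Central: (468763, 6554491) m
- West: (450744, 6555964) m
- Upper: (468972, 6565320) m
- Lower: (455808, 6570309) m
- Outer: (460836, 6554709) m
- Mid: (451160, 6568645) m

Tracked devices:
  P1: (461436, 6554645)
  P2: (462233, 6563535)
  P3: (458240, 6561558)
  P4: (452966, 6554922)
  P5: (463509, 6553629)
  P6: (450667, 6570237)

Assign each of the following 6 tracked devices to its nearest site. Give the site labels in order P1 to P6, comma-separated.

Outer, Upper, Outer, West, Outer, Mid

P1 → Outer (d²=364096.00)
P2 → Upper (d²=48600346.00)
P3 → Outer (d²=53648017.00)
P4 → West (d²=6023048.00)
P5 → Outer (d²=8311329.00)
P6 → Mid (d²=2777513.00)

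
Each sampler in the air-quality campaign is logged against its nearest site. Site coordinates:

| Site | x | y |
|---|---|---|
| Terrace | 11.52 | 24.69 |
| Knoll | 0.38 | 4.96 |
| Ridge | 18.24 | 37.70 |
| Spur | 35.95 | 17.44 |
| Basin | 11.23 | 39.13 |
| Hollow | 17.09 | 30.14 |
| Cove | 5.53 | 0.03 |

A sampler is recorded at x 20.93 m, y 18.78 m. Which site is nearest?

Squared distances to each site:
Terrace: 123.476; Knoll: 613.295; Ridge: 365.203; Spur: 227.396; Basin: 508.213; Hollow: 143.795; Cove: 588.722.
Minimum at Terrace.

Terrace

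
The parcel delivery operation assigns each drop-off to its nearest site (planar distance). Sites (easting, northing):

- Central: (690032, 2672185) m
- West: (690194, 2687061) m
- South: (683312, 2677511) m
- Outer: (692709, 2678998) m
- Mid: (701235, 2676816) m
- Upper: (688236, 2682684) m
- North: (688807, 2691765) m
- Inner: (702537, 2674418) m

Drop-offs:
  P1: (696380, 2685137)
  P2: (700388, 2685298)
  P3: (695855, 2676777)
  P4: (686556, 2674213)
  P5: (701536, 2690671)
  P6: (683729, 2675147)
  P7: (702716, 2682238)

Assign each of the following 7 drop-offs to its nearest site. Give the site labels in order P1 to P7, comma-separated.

P1 → West (d²=41968372.00)
P2 → Mid (d²=72661733.00)
P3 → Outer (d²=14830157.00)
P4 → Central (d²=16195360.00)
P5 → West (d²=141673064.00)
P6 → South (d²=5762385.00)
P7 → Mid (d²=31591445.00)

West, Mid, Outer, Central, West, South, Mid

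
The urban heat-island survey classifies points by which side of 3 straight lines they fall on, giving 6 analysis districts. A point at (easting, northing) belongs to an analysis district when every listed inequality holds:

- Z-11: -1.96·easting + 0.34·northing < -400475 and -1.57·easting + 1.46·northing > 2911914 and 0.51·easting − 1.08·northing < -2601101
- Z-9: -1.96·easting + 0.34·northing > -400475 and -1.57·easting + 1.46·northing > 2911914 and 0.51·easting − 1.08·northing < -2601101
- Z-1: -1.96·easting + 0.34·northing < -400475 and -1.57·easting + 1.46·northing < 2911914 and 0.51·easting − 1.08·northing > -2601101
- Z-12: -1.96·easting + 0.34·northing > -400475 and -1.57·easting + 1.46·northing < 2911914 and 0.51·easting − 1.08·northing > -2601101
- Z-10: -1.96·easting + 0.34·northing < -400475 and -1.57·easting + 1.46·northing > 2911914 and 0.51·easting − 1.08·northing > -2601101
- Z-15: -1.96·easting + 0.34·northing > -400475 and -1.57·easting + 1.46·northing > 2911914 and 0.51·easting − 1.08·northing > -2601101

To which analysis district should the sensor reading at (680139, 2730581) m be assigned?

Z-11

-1.96·680139 + 0.34·2730581 = -404674.900, which is < -400475
-1.57·680139 + 1.46·2730581 = 2918830.030, which is > 2911914
0.51·680139 − 1.08·2730581 = -2602156.590, which is < -2601101
This sign pattern matches Z-11.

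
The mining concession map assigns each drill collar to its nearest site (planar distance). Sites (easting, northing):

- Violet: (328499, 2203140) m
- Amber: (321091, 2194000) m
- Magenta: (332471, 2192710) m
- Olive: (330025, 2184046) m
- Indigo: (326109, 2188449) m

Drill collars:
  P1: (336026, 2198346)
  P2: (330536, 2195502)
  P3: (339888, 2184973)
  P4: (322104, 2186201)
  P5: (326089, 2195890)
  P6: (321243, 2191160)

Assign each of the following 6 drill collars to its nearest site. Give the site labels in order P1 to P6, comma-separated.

Magenta, Magenta, Olive, Indigo, Amber, Amber

P1 → Magenta (d²=44402521.00)
P2 → Magenta (d²=11539489.00)
P3 → Olive (d²=98138098.00)
P4 → Indigo (d²=21093529.00)
P5 → Amber (d²=28552104.00)
P6 → Amber (d²=8088704.00)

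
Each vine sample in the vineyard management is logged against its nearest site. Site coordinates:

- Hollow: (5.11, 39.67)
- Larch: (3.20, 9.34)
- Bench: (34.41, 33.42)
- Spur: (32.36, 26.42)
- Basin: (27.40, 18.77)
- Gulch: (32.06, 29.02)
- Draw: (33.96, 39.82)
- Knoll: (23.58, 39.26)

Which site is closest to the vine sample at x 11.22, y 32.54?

Hollow

Squared distances to each site:
Hollow: 88.169; Larch: 602.560; Bench: 538.550; Spur: 484.354; Basin: 451.405; Gulch: 446.696; Draw: 570.106; Knoll: 197.928.
Minimum at Hollow.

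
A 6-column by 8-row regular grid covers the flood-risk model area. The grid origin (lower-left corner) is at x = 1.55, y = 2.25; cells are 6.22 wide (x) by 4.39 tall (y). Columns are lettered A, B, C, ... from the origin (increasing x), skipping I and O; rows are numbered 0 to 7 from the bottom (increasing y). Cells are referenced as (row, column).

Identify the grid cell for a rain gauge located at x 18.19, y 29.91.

(6, C)

Column index: ⌊(18.19 − 1.55) / 6.22⌋ = ⌊2.675⌋ = 2 → column C
Row offset from origin: ⌊(29.91 − 2.25) / 4.39⌋ = ⌊6.301⌋ = 6 → row 6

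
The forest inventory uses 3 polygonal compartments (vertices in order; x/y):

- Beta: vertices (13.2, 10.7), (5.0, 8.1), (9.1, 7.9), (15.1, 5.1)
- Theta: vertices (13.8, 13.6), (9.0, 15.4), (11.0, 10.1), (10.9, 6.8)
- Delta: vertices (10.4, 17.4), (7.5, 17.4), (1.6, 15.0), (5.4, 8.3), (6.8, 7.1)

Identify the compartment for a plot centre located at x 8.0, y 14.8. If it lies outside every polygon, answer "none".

Cast a ray rightward from (8.0, 14.8). For each polygon, the edges (by vertex number in listed order) whose endpoints lie on opposite sides of y = 14.8, where each meets that height, and whether that is right or left of the point:
Beta: no edge straddles that height → 0 crossings.
Theta: 1–2 at x≈10.60 (right), 2–3 at x≈9.23 (right) → 2 crossings.
Delta: 3–4 at x≈1.71 (left), 5–1 at x≈9.49 (right) → 1 crossing.
Only Delta has an odd count, so the point is inside Delta.

Delta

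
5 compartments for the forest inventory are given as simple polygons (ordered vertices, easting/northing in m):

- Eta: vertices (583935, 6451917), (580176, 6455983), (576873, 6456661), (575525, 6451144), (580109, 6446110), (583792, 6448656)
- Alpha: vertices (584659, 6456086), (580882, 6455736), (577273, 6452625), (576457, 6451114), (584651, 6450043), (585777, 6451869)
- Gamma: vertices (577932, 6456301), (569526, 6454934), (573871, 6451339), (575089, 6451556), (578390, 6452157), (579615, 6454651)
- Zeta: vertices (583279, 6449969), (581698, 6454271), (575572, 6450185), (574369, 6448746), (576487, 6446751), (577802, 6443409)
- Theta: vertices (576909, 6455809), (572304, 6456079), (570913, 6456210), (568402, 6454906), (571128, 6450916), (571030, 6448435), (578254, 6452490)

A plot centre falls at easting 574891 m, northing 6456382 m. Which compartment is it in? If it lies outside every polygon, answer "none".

Cast a ray rightward from (574891, 6456382). For each polygon, the edges (by vertex number in listed order) whose endpoints lie on opposite sides of northing = 6456382, where each meets that height, and whether that is right or left of the point:
Eta: 2–3 at easting≈578232.2 (right), 3–4 at easting≈576804.8 (right) → 2 crossings.
Alpha: no edge straddles that height → 0 crossings.
Gamma: no edge straddles that height → 0 crossings.
Zeta: no edge straddles that height → 0 crossings.
Theta: no edge straddles that height → 0 crossings.
All counts are even, so the point lies outside every listed polygon.

none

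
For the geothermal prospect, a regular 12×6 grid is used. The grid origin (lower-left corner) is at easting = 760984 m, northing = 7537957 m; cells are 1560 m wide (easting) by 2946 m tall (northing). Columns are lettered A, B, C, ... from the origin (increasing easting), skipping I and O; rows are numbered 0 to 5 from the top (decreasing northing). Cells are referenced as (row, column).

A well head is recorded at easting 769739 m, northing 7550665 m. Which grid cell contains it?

(1, F)

Column index: ⌊(769739 − 760984) / 1560⌋ = ⌊5.612⌋ = 5 → column F
Row offset from origin: ⌊(7550665 − 7537957) / 2946⌋ = ⌊4.314⌋ = 4 → row 1 (counted from top)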